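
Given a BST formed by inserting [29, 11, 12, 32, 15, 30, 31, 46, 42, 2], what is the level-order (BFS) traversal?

Tree insertion order: [29, 11, 12, 32, 15, 30, 31, 46, 42, 2]
Tree (level-order array): [29, 11, 32, 2, 12, 30, 46, None, None, None, 15, None, 31, 42]
BFS from the root, enqueuing left then right child of each popped node:
  queue [29] -> pop 29, enqueue [11, 32], visited so far: [29]
  queue [11, 32] -> pop 11, enqueue [2, 12], visited so far: [29, 11]
  queue [32, 2, 12] -> pop 32, enqueue [30, 46], visited so far: [29, 11, 32]
  queue [2, 12, 30, 46] -> pop 2, enqueue [none], visited so far: [29, 11, 32, 2]
  queue [12, 30, 46] -> pop 12, enqueue [15], visited so far: [29, 11, 32, 2, 12]
  queue [30, 46, 15] -> pop 30, enqueue [31], visited so far: [29, 11, 32, 2, 12, 30]
  queue [46, 15, 31] -> pop 46, enqueue [42], visited so far: [29, 11, 32, 2, 12, 30, 46]
  queue [15, 31, 42] -> pop 15, enqueue [none], visited so far: [29, 11, 32, 2, 12, 30, 46, 15]
  queue [31, 42] -> pop 31, enqueue [none], visited so far: [29, 11, 32, 2, 12, 30, 46, 15, 31]
  queue [42] -> pop 42, enqueue [none], visited so far: [29, 11, 32, 2, 12, 30, 46, 15, 31, 42]
Result: [29, 11, 32, 2, 12, 30, 46, 15, 31, 42]


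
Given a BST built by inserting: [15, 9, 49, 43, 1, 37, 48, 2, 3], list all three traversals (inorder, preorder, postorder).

Tree insertion order: [15, 9, 49, 43, 1, 37, 48, 2, 3]
Tree (level-order array): [15, 9, 49, 1, None, 43, None, None, 2, 37, 48, None, 3]
Inorder (L, root, R): [1, 2, 3, 9, 15, 37, 43, 48, 49]
Preorder (root, L, R): [15, 9, 1, 2, 3, 49, 43, 37, 48]
Postorder (L, R, root): [3, 2, 1, 9, 37, 48, 43, 49, 15]


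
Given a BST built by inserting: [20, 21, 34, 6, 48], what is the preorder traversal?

Tree insertion order: [20, 21, 34, 6, 48]
Tree (level-order array): [20, 6, 21, None, None, None, 34, None, 48]
Preorder traversal: [20, 6, 21, 34, 48]


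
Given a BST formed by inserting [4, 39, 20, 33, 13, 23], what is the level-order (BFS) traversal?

Tree insertion order: [4, 39, 20, 33, 13, 23]
Tree (level-order array): [4, None, 39, 20, None, 13, 33, None, None, 23]
BFS from the root, enqueuing left then right child of each popped node:
  queue [4] -> pop 4, enqueue [39], visited so far: [4]
  queue [39] -> pop 39, enqueue [20], visited so far: [4, 39]
  queue [20] -> pop 20, enqueue [13, 33], visited so far: [4, 39, 20]
  queue [13, 33] -> pop 13, enqueue [none], visited so far: [4, 39, 20, 13]
  queue [33] -> pop 33, enqueue [23], visited so far: [4, 39, 20, 13, 33]
  queue [23] -> pop 23, enqueue [none], visited so far: [4, 39, 20, 13, 33, 23]
Result: [4, 39, 20, 13, 33, 23]


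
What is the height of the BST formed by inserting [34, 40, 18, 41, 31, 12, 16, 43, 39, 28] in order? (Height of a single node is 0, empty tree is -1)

Insertion order: [34, 40, 18, 41, 31, 12, 16, 43, 39, 28]
Tree (level-order array): [34, 18, 40, 12, 31, 39, 41, None, 16, 28, None, None, None, None, 43]
Compute height bottom-up (empty subtree = -1):
  height(16) = 1 + max(-1, -1) = 0
  height(12) = 1 + max(-1, 0) = 1
  height(28) = 1 + max(-1, -1) = 0
  height(31) = 1 + max(0, -1) = 1
  height(18) = 1 + max(1, 1) = 2
  height(39) = 1 + max(-1, -1) = 0
  height(43) = 1 + max(-1, -1) = 0
  height(41) = 1 + max(-1, 0) = 1
  height(40) = 1 + max(0, 1) = 2
  height(34) = 1 + max(2, 2) = 3
Height = 3


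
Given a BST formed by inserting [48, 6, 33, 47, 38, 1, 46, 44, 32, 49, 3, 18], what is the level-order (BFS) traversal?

Tree insertion order: [48, 6, 33, 47, 38, 1, 46, 44, 32, 49, 3, 18]
Tree (level-order array): [48, 6, 49, 1, 33, None, None, None, 3, 32, 47, None, None, 18, None, 38, None, None, None, None, 46, 44]
BFS from the root, enqueuing left then right child of each popped node:
  queue [48] -> pop 48, enqueue [6, 49], visited so far: [48]
  queue [6, 49] -> pop 6, enqueue [1, 33], visited so far: [48, 6]
  queue [49, 1, 33] -> pop 49, enqueue [none], visited so far: [48, 6, 49]
  queue [1, 33] -> pop 1, enqueue [3], visited so far: [48, 6, 49, 1]
  queue [33, 3] -> pop 33, enqueue [32, 47], visited so far: [48, 6, 49, 1, 33]
  queue [3, 32, 47] -> pop 3, enqueue [none], visited so far: [48, 6, 49, 1, 33, 3]
  queue [32, 47] -> pop 32, enqueue [18], visited so far: [48, 6, 49, 1, 33, 3, 32]
  queue [47, 18] -> pop 47, enqueue [38], visited so far: [48, 6, 49, 1, 33, 3, 32, 47]
  queue [18, 38] -> pop 18, enqueue [none], visited so far: [48, 6, 49, 1, 33, 3, 32, 47, 18]
  queue [38] -> pop 38, enqueue [46], visited so far: [48, 6, 49, 1, 33, 3, 32, 47, 18, 38]
  queue [46] -> pop 46, enqueue [44], visited so far: [48, 6, 49, 1, 33, 3, 32, 47, 18, 38, 46]
  queue [44] -> pop 44, enqueue [none], visited so far: [48, 6, 49, 1, 33, 3, 32, 47, 18, 38, 46, 44]
Result: [48, 6, 49, 1, 33, 3, 32, 47, 18, 38, 46, 44]


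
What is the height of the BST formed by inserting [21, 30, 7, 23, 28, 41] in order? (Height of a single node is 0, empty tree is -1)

Insertion order: [21, 30, 7, 23, 28, 41]
Tree (level-order array): [21, 7, 30, None, None, 23, 41, None, 28]
Compute height bottom-up (empty subtree = -1):
  height(7) = 1 + max(-1, -1) = 0
  height(28) = 1 + max(-1, -1) = 0
  height(23) = 1 + max(-1, 0) = 1
  height(41) = 1 + max(-1, -1) = 0
  height(30) = 1 + max(1, 0) = 2
  height(21) = 1 + max(0, 2) = 3
Height = 3


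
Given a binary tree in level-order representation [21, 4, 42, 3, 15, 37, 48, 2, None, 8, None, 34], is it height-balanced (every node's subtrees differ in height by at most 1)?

Tree (level-order array): [21, 4, 42, 3, 15, 37, 48, 2, None, 8, None, 34]
Definition: a tree is height-balanced if, at every node, |h(left) - h(right)| <= 1 (empty subtree has height -1).
Bottom-up per-node check:
  node 2: h_left=-1, h_right=-1, diff=0 [OK], height=0
  node 3: h_left=0, h_right=-1, diff=1 [OK], height=1
  node 8: h_left=-1, h_right=-1, diff=0 [OK], height=0
  node 15: h_left=0, h_right=-1, diff=1 [OK], height=1
  node 4: h_left=1, h_right=1, diff=0 [OK], height=2
  node 34: h_left=-1, h_right=-1, diff=0 [OK], height=0
  node 37: h_left=0, h_right=-1, diff=1 [OK], height=1
  node 48: h_left=-1, h_right=-1, diff=0 [OK], height=0
  node 42: h_left=1, h_right=0, diff=1 [OK], height=2
  node 21: h_left=2, h_right=2, diff=0 [OK], height=3
All nodes satisfy the balance condition.
Result: Balanced


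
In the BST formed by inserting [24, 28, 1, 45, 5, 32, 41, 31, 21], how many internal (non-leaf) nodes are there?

Tree built from: [24, 28, 1, 45, 5, 32, 41, 31, 21]
Tree (level-order array): [24, 1, 28, None, 5, None, 45, None, 21, 32, None, None, None, 31, 41]
Rule: An internal node has at least one child.
Per-node child counts:
  node 24: 2 child(ren)
  node 1: 1 child(ren)
  node 5: 1 child(ren)
  node 21: 0 child(ren)
  node 28: 1 child(ren)
  node 45: 1 child(ren)
  node 32: 2 child(ren)
  node 31: 0 child(ren)
  node 41: 0 child(ren)
Matching nodes: [24, 1, 5, 28, 45, 32]
Count of internal (non-leaf) nodes: 6


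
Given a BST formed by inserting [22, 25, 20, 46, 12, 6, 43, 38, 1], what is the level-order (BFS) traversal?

Tree insertion order: [22, 25, 20, 46, 12, 6, 43, 38, 1]
Tree (level-order array): [22, 20, 25, 12, None, None, 46, 6, None, 43, None, 1, None, 38]
BFS from the root, enqueuing left then right child of each popped node:
  queue [22] -> pop 22, enqueue [20, 25], visited so far: [22]
  queue [20, 25] -> pop 20, enqueue [12], visited so far: [22, 20]
  queue [25, 12] -> pop 25, enqueue [46], visited so far: [22, 20, 25]
  queue [12, 46] -> pop 12, enqueue [6], visited so far: [22, 20, 25, 12]
  queue [46, 6] -> pop 46, enqueue [43], visited so far: [22, 20, 25, 12, 46]
  queue [6, 43] -> pop 6, enqueue [1], visited so far: [22, 20, 25, 12, 46, 6]
  queue [43, 1] -> pop 43, enqueue [38], visited so far: [22, 20, 25, 12, 46, 6, 43]
  queue [1, 38] -> pop 1, enqueue [none], visited so far: [22, 20, 25, 12, 46, 6, 43, 1]
  queue [38] -> pop 38, enqueue [none], visited so far: [22, 20, 25, 12, 46, 6, 43, 1, 38]
Result: [22, 20, 25, 12, 46, 6, 43, 1, 38]


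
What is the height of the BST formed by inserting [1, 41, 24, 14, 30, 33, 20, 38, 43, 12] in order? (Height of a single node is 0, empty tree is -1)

Insertion order: [1, 41, 24, 14, 30, 33, 20, 38, 43, 12]
Tree (level-order array): [1, None, 41, 24, 43, 14, 30, None, None, 12, 20, None, 33, None, None, None, None, None, 38]
Compute height bottom-up (empty subtree = -1):
  height(12) = 1 + max(-1, -1) = 0
  height(20) = 1 + max(-1, -1) = 0
  height(14) = 1 + max(0, 0) = 1
  height(38) = 1 + max(-1, -1) = 0
  height(33) = 1 + max(-1, 0) = 1
  height(30) = 1 + max(-1, 1) = 2
  height(24) = 1 + max(1, 2) = 3
  height(43) = 1 + max(-1, -1) = 0
  height(41) = 1 + max(3, 0) = 4
  height(1) = 1 + max(-1, 4) = 5
Height = 5


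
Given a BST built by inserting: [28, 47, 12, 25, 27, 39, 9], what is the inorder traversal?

Tree insertion order: [28, 47, 12, 25, 27, 39, 9]
Tree (level-order array): [28, 12, 47, 9, 25, 39, None, None, None, None, 27]
Inorder traversal: [9, 12, 25, 27, 28, 39, 47]


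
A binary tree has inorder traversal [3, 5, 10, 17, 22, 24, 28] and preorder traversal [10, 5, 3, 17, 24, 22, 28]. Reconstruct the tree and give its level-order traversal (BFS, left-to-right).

Inorder:  [3, 5, 10, 17, 22, 24, 28]
Preorder: [10, 5, 3, 17, 24, 22, 28]
Algorithm: preorder visits root first, so consume preorder in order;
for each root, split the current inorder slice at that value into
left-subtree inorder and right-subtree inorder, then recurse.
Recursive splits:
  root=10; inorder splits into left=[3, 5], right=[17, 22, 24, 28]
  root=5; inorder splits into left=[3], right=[]
  root=3; inorder splits into left=[], right=[]
  root=17; inorder splits into left=[], right=[22, 24, 28]
  root=24; inorder splits into left=[22], right=[28]
  root=22; inorder splits into left=[], right=[]
  root=28; inorder splits into left=[], right=[]
Reconstructed level-order: [10, 5, 17, 3, 24, 22, 28]


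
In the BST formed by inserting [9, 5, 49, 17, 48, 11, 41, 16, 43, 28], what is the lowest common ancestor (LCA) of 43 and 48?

Tree insertion order: [9, 5, 49, 17, 48, 11, 41, 16, 43, 28]
Tree (level-order array): [9, 5, 49, None, None, 17, None, 11, 48, None, 16, 41, None, None, None, 28, 43]
In a BST, the LCA of p=43, q=48 is the first node v on the
root-to-leaf path with p <= v <= q (go left if both < v, right if both > v).
Walk from root:
  at 9: both 43 and 48 > 9, go right
  at 49: both 43 and 48 < 49, go left
  at 17: both 43 and 48 > 17, go right
  at 48: 43 <= 48 <= 48, this is the LCA
LCA = 48


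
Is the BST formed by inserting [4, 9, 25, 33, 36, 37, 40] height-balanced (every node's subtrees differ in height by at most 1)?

Tree (level-order array): [4, None, 9, None, 25, None, 33, None, 36, None, 37, None, 40]
Definition: a tree is height-balanced if, at every node, |h(left) - h(right)| <= 1 (empty subtree has height -1).
Bottom-up per-node check:
  node 40: h_left=-1, h_right=-1, diff=0 [OK], height=0
  node 37: h_left=-1, h_right=0, diff=1 [OK], height=1
  node 36: h_left=-1, h_right=1, diff=2 [FAIL (|-1-1|=2 > 1)], height=2
  node 33: h_left=-1, h_right=2, diff=3 [FAIL (|-1-2|=3 > 1)], height=3
  node 25: h_left=-1, h_right=3, diff=4 [FAIL (|-1-3|=4 > 1)], height=4
  node 9: h_left=-1, h_right=4, diff=5 [FAIL (|-1-4|=5 > 1)], height=5
  node 4: h_left=-1, h_right=5, diff=6 [FAIL (|-1-5|=6 > 1)], height=6
Node 36 violates the condition: |-1 - 1| = 2 > 1.
Result: Not balanced


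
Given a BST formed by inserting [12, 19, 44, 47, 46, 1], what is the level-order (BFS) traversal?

Tree insertion order: [12, 19, 44, 47, 46, 1]
Tree (level-order array): [12, 1, 19, None, None, None, 44, None, 47, 46]
BFS from the root, enqueuing left then right child of each popped node:
  queue [12] -> pop 12, enqueue [1, 19], visited so far: [12]
  queue [1, 19] -> pop 1, enqueue [none], visited so far: [12, 1]
  queue [19] -> pop 19, enqueue [44], visited so far: [12, 1, 19]
  queue [44] -> pop 44, enqueue [47], visited so far: [12, 1, 19, 44]
  queue [47] -> pop 47, enqueue [46], visited so far: [12, 1, 19, 44, 47]
  queue [46] -> pop 46, enqueue [none], visited so far: [12, 1, 19, 44, 47, 46]
Result: [12, 1, 19, 44, 47, 46]


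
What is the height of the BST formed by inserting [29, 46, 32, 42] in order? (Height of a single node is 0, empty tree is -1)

Insertion order: [29, 46, 32, 42]
Tree (level-order array): [29, None, 46, 32, None, None, 42]
Compute height bottom-up (empty subtree = -1):
  height(42) = 1 + max(-1, -1) = 0
  height(32) = 1 + max(-1, 0) = 1
  height(46) = 1 + max(1, -1) = 2
  height(29) = 1 + max(-1, 2) = 3
Height = 3


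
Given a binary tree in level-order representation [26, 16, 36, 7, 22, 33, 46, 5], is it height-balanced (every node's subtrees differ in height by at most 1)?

Tree (level-order array): [26, 16, 36, 7, 22, 33, 46, 5]
Definition: a tree is height-balanced if, at every node, |h(left) - h(right)| <= 1 (empty subtree has height -1).
Bottom-up per-node check:
  node 5: h_left=-1, h_right=-1, diff=0 [OK], height=0
  node 7: h_left=0, h_right=-1, diff=1 [OK], height=1
  node 22: h_left=-1, h_right=-1, diff=0 [OK], height=0
  node 16: h_left=1, h_right=0, diff=1 [OK], height=2
  node 33: h_left=-1, h_right=-1, diff=0 [OK], height=0
  node 46: h_left=-1, h_right=-1, diff=0 [OK], height=0
  node 36: h_left=0, h_right=0, diff=0 [OK], height=1
  node 26: h_left=2, h_right=1, diff=1 [OK], height=3
All nodes satisfy the balance condition.
Result: Balanced


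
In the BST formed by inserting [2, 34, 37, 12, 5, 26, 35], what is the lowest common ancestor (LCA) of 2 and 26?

Tree insertion order: [2, 34, 37, 12, 5, 26, 35]
Tree (level-order array): [2, None, 34, 12, 37, 5, 26, 35]
In a BST, the LCA of p=2, q=26 is the first node v on the
root-to-leaf path with p <= v <= q (go left if both < v, right if both > v).
Walk from root:
  at 2: 2 <= 2 <= 26, this is the LCA
LCA = 2


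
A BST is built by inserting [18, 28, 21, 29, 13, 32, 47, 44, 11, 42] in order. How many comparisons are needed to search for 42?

Search path for 42: 18 -> 28 -> 29 -> 32 -> 47 -> 44 -> 42
Found: True
Comparisons: 7


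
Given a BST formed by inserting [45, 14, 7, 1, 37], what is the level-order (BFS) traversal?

Tree insertion order: [45, 14, 7, 1, 37]
Tree (level-order array): [45, 14, None, 7, 37, 1]
BFS from the root, enqueuing left then right child of each popped node:
  queue [45] -> pop 45, enqueue [14], visited so far: [45]
  queue [14] -> pop 14, enqueue [7, 37], visited so far: [45, 14]
  queue [7, 37] -> pop 7, enqueue [1], visited so far: [45, 14, 7]
  queue [37, 1] -> pop 37, enqueue [none], visited so far: [45, 14, 7, 37]
  queue [1] -> pop 1, enqueue [none], visited so far: [45, 14, 7, 37, 1]
Result: [45, 14, 7, 37, 1]


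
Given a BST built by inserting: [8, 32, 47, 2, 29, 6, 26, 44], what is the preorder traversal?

Tree insertion order: [8, 32, 47, 2, 29, 6, 26, 44]
Tree (level-order array): [8, 2, 32, None, 6, 29, 47, None, None, 26, None, 44]
Preorder traversal: [8, 2, 6, 32, 29, 26, 47, 44]


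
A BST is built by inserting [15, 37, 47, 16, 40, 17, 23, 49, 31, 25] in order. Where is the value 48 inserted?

Starting tree (level order): [15, None, 37, 16, 47, None, 17, 40, 49, None, 23, None, None, None, None, None, 31, 25]
Insertion path: 15 -> 37 -> 47 -> 49
Result: insert 48 as left child of 49
Final tree (level order): [15, None, 37, 16, 47, None, 17, 40, 49, None, 23, None, None, 48, None, None, 31, None, None, 25]


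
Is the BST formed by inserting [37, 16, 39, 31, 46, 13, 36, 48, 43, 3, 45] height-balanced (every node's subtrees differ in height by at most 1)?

Tree (level-order array): [37, 16, 39, 13, 31, None, 46, 3, None, None, 36, 43, 48, None, None, None, None, None, 45]
Definition: a tree is height-balanced if, at every node, |h(left) - h(right)| <= 1 (empty subtree has height -1).
Bottom-up per-node check:
  node 3: h_left=-1, h_right=-1, diff=0 [OK], height=0
  node 13: h_left=0, h_right=-1, diff=1 [OK], height=1
  node 36: h_left=-1, h_right=-1, diff=0 [OK], height=0
  node 31: h_left=-1, h_right=0, diff=1 [OK], height=1
  node 16: h_left=1, h_right=1, diff=0 [OK], height=2
  node 45: h_left=-1, h_right=-1, diff=0 [OK], height=0
  node 43: h_left=-1, h_right=0, diff=1 [OK], height=1
  node 48: h_left=-1, h_right=-1, diff=0 [OK], height=0
  node 46: h_left=1, h_right=0, diff=1 [OK], height=2
  node 39: h_left=-1, h_right=2, diff=3 [FAIL (|-1-2|=3 > 1)], height=3
  node 37: h_left=2, h_right=3, diff=1 [OK], height=4
Node 39 violates the condition: |-1 - 2| = 3 > 1.
Result: Not balanced


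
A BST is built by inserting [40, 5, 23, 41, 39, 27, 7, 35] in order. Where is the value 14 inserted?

Starting tree (level order): [40, 5, 41, None, 23, None, None, 7, 39, None, None, 27, None, None, 35]
Insertion path: 40 -> 5 -> 23 -> 7
Result: insert 14 as right child of 7
Final tree (level order): [40, 5, 41, None, 23, None, None, 7, 39, None, 14, 27, None, None, None, None, 35]


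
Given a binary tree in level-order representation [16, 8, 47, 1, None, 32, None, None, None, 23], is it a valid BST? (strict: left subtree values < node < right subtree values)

Level-order array: [16, 8, 47, 1, None, 32, None, None, None, 23]
Validate using subtree bounds (lo, hi): at each node, require lo < value < hi,
then recurse left with hi=value and right with lo=value.
Preorder trace (stopping at first violation):
  at node 16 with bounds (-inf, +inf): OK
  at node 8 with bounds (-inf, 16): OK
  at node 1 with bounds (-inf, 8): OK
  at node 47 with bounds (16, +inf): OK
  at node 32 with bounds (16, 47): OK
  at node 23 with bounds (16, 32): OK
No violation found at any node.
Result: Valid BST


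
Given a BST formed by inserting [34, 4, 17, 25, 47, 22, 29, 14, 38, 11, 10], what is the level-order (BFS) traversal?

Tree insertion order: [34, 4, 17, 25, 47, 22, 29, 14, 38, 11, 10]
Tree (level-order array): [34, 4, 47, None, 17, 38, None, 14, 25, None, None, 11, None, 22, 29, 10]
BFS from the root, enqueuing left then right child of each popped node:
  queue [34] -> pop 34, enqueue [4, 47], visited so far: [34]
  queue [4, 47] -> pop 4, enqueue [17], visited so far: [34, 4]
  queue [47, 17] -> pop 47, enqueue [38], visited so far: [34, 4, 47]
  queue [17, 38] -> pop 17, enqueue [14, 25], visited so far: [34, 4, 47, 17]
  queue [38, 14, 25] -> pop 38, enqueue [none], visited so far: [34, 4, 47, 17, 38]
  queue [14, 25] -> pop 14, enqueue [11], visited so far: [34, 4, 47, 17, 38, 14]
  queue [25, 11] -> pop 25, enqueue [22, 29], visited so far: [34, 4, 47, 17, 38, 14, 25]
  queue [11, 22, 29] -> pop 11, enqueue [10], visited so far: [34, 4, 47, 17, 38, 14, 25, 11]
  queue [22, 29, 10] -> pop 22, enqueue [none], visited so far: [34, 4, 47, 17, 38, 14, 25, 11, 22]
  queue [29, 10] -> pop 29, enqueue [none], visited so far: [34, 4, 47, 17, 38, 14, 25, 11, 22, 29]
  queue [10] -> pop 10, enqueue [none], visited so far: [34, 4, 47, 17, 38, 14, 25, 11, 22, 29, 10]
Result: [34, 4, 47, 17, 38, 14, 25, 11, 22, 29, 10]


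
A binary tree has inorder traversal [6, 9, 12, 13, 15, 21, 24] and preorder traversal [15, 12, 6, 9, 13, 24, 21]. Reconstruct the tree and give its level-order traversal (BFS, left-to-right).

Inorder:  [6, 9, 12, 13, 15, 21, 24]
Preorder: [15, 12, 6, 9, 13, 24, 21]
Algorithm: preorder visits root first, so consume preorder in order;
for each root, split the current inorder slice at that value into
left-subtree inorder and right-subtree inorder, then recurse.
Recursive splits:
  root=15; inorder splits into left=[6, 9, 12, 13], right=[21, 24]
  root=12; inorder splits into left=[6, 9], right=[13]
  root=6; inorder splits into left=[], right=[9]
  root=9; inorder splits into left=[], right=[]
  root=13; inorder splits into left=[], right=[]
  root=24; inorder splits into left=[21], right=[]
  root=21; inorder splits into left=[], right=[]
Reconstructed level-order: [15, 12, 24, 6, 13, 21, 9]


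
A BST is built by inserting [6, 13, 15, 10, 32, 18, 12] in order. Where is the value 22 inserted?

Starting tree (level order): [6, None, 13, 10, 15, None, 12, None, 32, None, None, 18]
Insertion path: 6 -> 13 -> 15 -> 32 -> 18
Result: insert 22 as right child of 18
Final tree (level order): [6, None, 13, 10, 15, None, 12, None, 32, None, None, 18, None, None, 22]


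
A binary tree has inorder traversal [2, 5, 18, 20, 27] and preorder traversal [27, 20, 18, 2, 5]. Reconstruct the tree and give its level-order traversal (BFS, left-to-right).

Inorder:  [2, 5, 18, 20, 27]
Preorder: [27, 20, 18, 2, 5]
Algorithm: preorder visits root first, so consume preorder in order;
for each root, split the current inorder slice at that value into
left-subtree inorder and right-subtree inorder, then recurse.
Recursive splits:
  root=27; inorder splits into left=[2, 5, 18, 20], right=[]
  root=20; inorder splits into left=[2, 5, 18], right=[]
  root=18; inorder splits into left=[2, 5], right=[]
  root=2; inorder splits into left=[], right=[5]
  root=5; inorder splits into left=[], right=[]
Reconstructed level-order: [27, 20, 18, 2, 5]


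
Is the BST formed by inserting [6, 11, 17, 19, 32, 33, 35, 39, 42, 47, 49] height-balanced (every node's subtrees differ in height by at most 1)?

Tree (level-order array): [6, None, 11, None, 17, None, 19, None, 32, None, 33, None, 35, None, 39, None, 42, None, 47, None, 49]
Definition: a tree is height-balanced if, at every node, |h(left) - h(right)| <= 1 (empty subtree has height -1).
Bottom-up per-node check:
  node 49: h_left=-1, h_right=-1, diff=0 [OK], height=0
  node 47: h_left=-1, h_right=0, diff=1 [OK], height=1
  node 42: h_left=-1, h_right=1, diff=2 [FAIL (|-1-1|=2 > 1)], height=2
  node 39: h_left=-1, h_right=2, diff=3 [FAIL (|-1-2|=3 > 1)], height=3
  node 35: h_left=-1, h_right=3, diff=4 [FAIL (|-1-3|=4 > 1)], height=4
  node 33: h_left=-1, h_right=4, diff=5 [FAIL (|-1-4|=5 > 1)], height=5
  node 32: h_left=-1, h_right=5, diff=6 [FAIL (|-1-5|=6 > 1)], height=6
  node 19: h_left=-1, h_right=6, diff=7 [FAIL (|-1-6|=7 > 1)], height=7
  node 17: h_left=-1, h_right=7, diff=8 [FAIL (|-1-7|=8 > 1)], height=8
  node 11: h_left=-1, h_right=8, diff=9 [FAIL (|-1-8|=9 > 1)], height=9
  node 6: h_left=-1, h_right=9, diff=10 [FAIL (|-1-9|=10 > 1)], height=10
Node 42 violates the condition: |-1 - 1| = 2 > 1.
Result: Not balanced


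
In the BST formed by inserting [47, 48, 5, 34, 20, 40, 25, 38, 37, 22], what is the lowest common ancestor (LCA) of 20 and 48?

Tree insertion order: [47, 48, 5, 34, 20, 40, 25, 38, 37, 22]
Tree (level-order array): [47, 5, 48, None, 34, None, None, 20, 40, None, 25, 38, None, 22, None, 37]
In a BST, the LCA of p=20, q=48 is the first node v on the
root-to-leaf path with p <= v <= q (go left if both < v, right if both > v).
Walk from root:
  at 47: 20 <= 47 <= 48, this is the LCA
LCA = 47


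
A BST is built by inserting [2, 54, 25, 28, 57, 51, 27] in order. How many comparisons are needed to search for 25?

Search path for 25: 2 -> 54 -> 25
Found: True
Comparisons: 3


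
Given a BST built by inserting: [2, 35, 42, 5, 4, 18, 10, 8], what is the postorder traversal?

Tree insertion order: [2, 35, 42, 5, 4, 18, 10, 8]
Tree (level-order array): [2, None, 35, 5, 42, 4, 18, None, None, None, None, 10, None, 8]
Postorder traversal: [4, 8, 10, 18, 5, 42, 35, 2]


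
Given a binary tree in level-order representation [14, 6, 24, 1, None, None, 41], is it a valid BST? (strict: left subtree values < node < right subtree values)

Level-order array: [14, 6, 24, 1, None, None, 41]
Validate using subtree bounds (lo, hi): at each node, require lo < value < hi,
then recurse left with hi=value and right with lo=value.
Preorder trace (stopping at first violation):
  at node 14 with bounds (-inf, +inf): OK
  at node 6 with bounds (-inf, 14): OK
  at node 1 with bounds (-inf, 6): OK
  at node 24 with bounds (14, +inf): OK
  at node 41 with bounds (24, +inf): OK
No violation found at any node.
Result: Valid BST


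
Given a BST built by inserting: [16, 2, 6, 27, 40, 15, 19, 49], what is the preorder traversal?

Tree insertion order: [16, 2, 6, 27, 40, 15, 19, 49]
Tree (level-order array): [16, 2, 27, None, 6, 19, 40, None, 15, None, None, None, 49]
Preorder traversal: [16, 2, 6, 15, 27, 19, 40, 49]


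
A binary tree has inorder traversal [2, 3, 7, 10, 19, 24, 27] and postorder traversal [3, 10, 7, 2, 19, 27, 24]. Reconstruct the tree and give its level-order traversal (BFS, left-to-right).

Inorder:   [2, 3, 7, 10, 19, 24, 27]
Postorder: [3, 10, 7, 2, 19, 27, 24]
Algorithm: postorder visits root last, so walk postorder right-to-left;
each value is the root of the current inorder slice — split it at that
value, recurse on the right subtree first, then the left.
Recursive splits:
  root=24; inorder splits into left=[2, 3, 7, 10, 19], right=[27]
  root=27; inorder splits into left=[], right=[]
  root=19; inorder splits into left=[2, 3, 7, 10], right=[]
  root=2; inorder splits into left=[], right=[3, 7, 10]
  root=7; inorder splits into left=[3], right=[10]
  root=10; inorder splits into left=[], right=[]
  root=3; inorder splits into left=[], right=[]
Reconstructed level-order: [24, 19, 27, 2, 7, 3, 10]


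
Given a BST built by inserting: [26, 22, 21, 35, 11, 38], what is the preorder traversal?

Tree insertion order: [26, 22, 21, 35, 11, 38]
Tree (level-order array): [26, 22, 35, 21, None, None, 38, 11]
Preorder traversal: [26, 22, 21, 11, 35, 38]


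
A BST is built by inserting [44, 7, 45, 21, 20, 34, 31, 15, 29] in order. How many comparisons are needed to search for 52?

Search path for 52: 44 -> 45
Found: False
Comparisons: 2


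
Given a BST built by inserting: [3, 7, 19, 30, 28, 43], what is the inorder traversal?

Tree insertion order: [3, 7, 19, 30, 28, 43]
Tree (level-order array): [3, None, 7, None, 19, None, 30, 28, 43]
Inorder traversal: [3, 7, 19, 28, 30, 43]


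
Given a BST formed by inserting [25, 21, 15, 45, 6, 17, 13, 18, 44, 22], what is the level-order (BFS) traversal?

Tree insertion order: [25, 21, 15, 45, 6, 17, 13, 18, 44, 22]
Tree (level-order array): [25, 21, 45, 15, 22, 44, None, 6, 17, None, None, None, None, None, 13, None, 18]
BFS from the root, enqueuing left then right child of each popped node:
  queue [25] -> pop 25, enqueue [21, 45], visited so far: [25]
  queue [21, 45] -> pop 21, enqueue [15, 22], visited so far: [25, 21]
  queue [45, 15, 22] -> pop 45, enqueue [44], visited so far: [25, 21, 45]
  queue [15, 22, 44] -> pop 15, enqueue [6, 17], visited so far: [25, 21, 45, 15]
  queue [22, 44, 6, 17] -> pop 22, enqueue [none], visited so far: [25, 21, 45, 15, 22]
  queue [44, 6, 17] -> pop 44, enqueue [none], visited so far: [25, 21, 45, 15, 22, 44]
  queue [6, 17] -> pop 6, enqueue [13], visited so far: [25, 21, 45, 15, 22, 44, 6]
  queue [17, 13] -> pop 17, enqueue [18], visited so far: [25, 21, 45, 15, 22, 44, 6, 17]
  queue [13, 18] -> pop 13, enqueue [none], visited so far: [25, 21, 45, 15, 22, 44, 6, 17, 13]
  queue [18] -> pop 18, enqueue [none], visited so far: [25, 21, 45, 15, 22, 44, 6, 17, 13, 18]
Result: [25, 21, 45, 15, 22, 44, 6, 17, 13, 18]


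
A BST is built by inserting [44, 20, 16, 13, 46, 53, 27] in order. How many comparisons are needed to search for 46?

Search path for 46: 44 -> 46
Found: True
Comparisons: 2


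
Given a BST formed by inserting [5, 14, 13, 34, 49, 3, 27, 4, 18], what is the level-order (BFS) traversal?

Tree insertion order: [5, 14, 13, 34, 49, 3, 27, 4, 18]
Tree (level-order array): [5, 3, 14, None, 4, 13, 34, None, None, None, None, 27, 49, 18]
BFS from the root, enqueuing left then right child of each popped node:
  queue [5] -> pop 5, enqueue [3, 14], visited so far: [5]
  queue [3, 14] -> pop 3, enqueue [4], visited so far: [5, 3]
  queue [14, 4] -> pop 14, enqueue [13, 34], visited so far: [5, 3, 14]
  queue [4, 13, 34] -> pop 4, enqueue [none], visited so far: [5, 3, 14, 4]
  queue [13, 34] -> pop 13, enqueue [none], visited so far: [5, 3, 14, 4, 13]
  queue [34] -> pop 34, enqueue [27, 49], visited so far: [5, 3, 14, 4, 13, 34]
  queue [27, 49] -> pop 27, enqueue [18], visited so far: [5, 3, 14, 4, 13, 34, 27]
  queue [49, 18] -> pop 49, enqueue [none], visited so far: [5, 3, 14, 4, 13, 34, 27, 49]
  queue [18] -> pop 18, enqueue [none], visited so far: [5, 3, 14, 4, 13, 34, 27, 49, 18]
Result: [5, 3, 14, 4, 13, 34, 27, 49, 18]


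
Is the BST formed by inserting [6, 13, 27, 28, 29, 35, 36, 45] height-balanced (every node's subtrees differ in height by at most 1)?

Tree (level-order array): [6, None, 13, None, 27, None, 28, None, 29, None, 35, None, 36, None, 45]
Definition: a tree is height-balanced if, at every node, |h(left) - h(right)| <= 1 (empty subtree has height -1).
Bottom-up per-node check:
  node 45: h_left=-1, h_right=-1, diff=0 [OK], height=0
  node 36: h_left=-1, h_right=0, diff=1 [OK], height=1
  node 35: h_left=-1, h_right=1, diff=2 [FAIL (|-1-1|=2 > 1)], height=2
  node 29: h_left=-1, h_right=2, diff=3 [FAIL (|-1-2|=3 > 1)], height=3
  node 28: h_left=-1, h_right=3, diff=4 [FAIL (|-1-3|=4 > 1)], height=4
  node 27: h_left=-1, h_right=4, diff=5 [FAIL (|-1-4|=5 > 1)], height=5
  node 13: h_left=-1, h_right=5, diff=6 [FAIL (|-1-5|=6 > 1)], height=6
  node 6: h_left=-1, h_right=6, diff=7 [FAIL (|-1-6|=7 > 1)], height=7
Node 35 violates the condition: |-1 - 1| = 2 > 1.
Result: Not balanced


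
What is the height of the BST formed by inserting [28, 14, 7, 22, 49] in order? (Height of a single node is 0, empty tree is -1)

Insertion order: [28, 14, 7, 22, 49]
Tree (level-order array): [28, 14, 49, 7, 22]
Compute height bottom-up (empty subtree = -1):
  height(7) = 1 + max(-1, -1) = 0
  height(22) = 1 + max(-1, -1) = 0
  height(14) = 1 + max(0, 0) = 1
  height(49) = 1 + max(-1, -1) = 0
  height(28) = 1 + max(1, 0) = 2
Height = 2


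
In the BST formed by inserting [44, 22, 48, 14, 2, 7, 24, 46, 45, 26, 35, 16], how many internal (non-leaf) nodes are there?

Tree built from: [44, 22, 48, 14, 2, 7, 24, 46, 45, 26, 35, 16]
Tree (level-order array): [44, 22, 48, 14, 24, 46, None, 2, 16, None, 26, 45, None, None, 7, None, None, None, 35]
Rule: An internal node has at least one child.
Per-node child counts:
  node 44: 2 child(ren)
  node 22: 2 child(ren)
  node 14: 2 child(ren)
  node 2: 1 child(ren)
  node 7: 0 child(ren)
  node 16: 0 child(ren)
  node 24: 1 child(ren)
  node 26: 1 child(ren)
  node 35: 0 child(ren)
  node 48: 1 child(ren)
  node 46: 1 child(ren)
  node 45: 0 child(ren)
Matching nodes: [44, 22, 14, 2, 24, 26, 48, 46]
Count of internal (non-leaf) nodes: 8


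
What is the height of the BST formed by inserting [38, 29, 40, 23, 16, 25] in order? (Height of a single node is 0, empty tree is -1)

Insertion order: [38, 29, 40, 23, 16, 25]
Tree (level-order array): [38, 29, 40, 23, None, None, None, 16, 25]
Compute height bottom-up (empty subtree = -1):
  height(16) = 1 + max(-1, -1) = 0
  height(25) = 1 + max(-1, -1) = 0
  height(23) = 1 + max(0, 0) = 1
  height(29) = 1 + max(1, -1) = 2
  height(40) = 1 + max(-1, -1) = 0
  height(38) = 1 + max(2, 0) = 3
Height = 3


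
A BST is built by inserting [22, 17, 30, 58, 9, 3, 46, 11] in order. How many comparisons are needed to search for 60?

Search path for 60: 22 -> 30 -> 58
Found: False
Comparisons: 3


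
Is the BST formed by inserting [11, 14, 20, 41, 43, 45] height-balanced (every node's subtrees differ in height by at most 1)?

Tree (level-order array): [11, None, 14, None, 20, None, 41, None, 43, None, 45]
Definition: a tree is height-balanced if, at every node, |h(left) - h(right)| <= 1 (empty subtree has height -1).
Bottom-up per-node check:
  node 45: h_left=-1, h_right=-1, diff=0 [OK], height=0
  node 43: h_left=-1, h_right=0, diff=1 [OK], height=1
  node 41: h_left=-1, h_right=1, diff=2 [FAIL (|-1-1|=2 > 1)], height=2
  node 20: h_left=-1, h_right=2, diff=3 [FAIL (|-1-2|=3 > 1)], height=3
  node 14: h_left=-1, h_right=3, diff=4 [FAIL (|-1-3|=4 > 1)], height=4
  node 11: h_left=-1, h_right=4, diff=5 [FAIL (|-1-4|=5 > 1)], height=5
Node 41 violates the condition: |-1 - 1| = 2 > 1.
Result: Not balanced


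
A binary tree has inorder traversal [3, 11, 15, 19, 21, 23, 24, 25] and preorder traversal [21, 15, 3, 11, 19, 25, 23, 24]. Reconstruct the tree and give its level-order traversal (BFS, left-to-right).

Inorder:  [3, 11, 15, 19, 21, 23, 24, 25]
Preorder: [21, 15, 3, 11, 19, 25, 23, 24]
Algorithm: preorder visits root first, so consume preorder in order;
for each root, split the current inorder slice at that value into
left-subtree inorder and right-subtree inorder, then recurse.
Recursive splits:
  root=21; inorder splits into left=[3, 11, 15, 19], right=[23, 24, 25]
  root=15; inorder splits into left=[3, 11], right=[19]
  root=3; inorder splits into left=[], right=[11]
  root=11; inorder splits into left=[], right=[]
  root=19; inorder splits into left=[], right=[]
  root=25; inorder splits into left=[23, 24], right=[]
  root=23; inorder splits into left=[], right=[24]
  root=24; inorder splits into left=[], right=[]
Reconstructed level-order: [21, 15, 25, 3, 19, 23, 11, 24]


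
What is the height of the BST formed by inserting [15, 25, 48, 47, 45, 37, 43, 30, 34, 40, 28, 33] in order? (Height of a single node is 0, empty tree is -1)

Insertion order: [15, 25, 48, 47, 45, 37, 43, 30, 34, 40, 28, 33]
Tree (level-order array): [15, None, 25, None, 48, 47, None, 45, None, 37, None, 30, 43, 28, 34, 40, None, None, None, 33]
Compute height bottom-up (empty subtree = -1):
  height(28) = 1 + max(-1, -1) = 0
  height(33) = 1 + max(-1, -1) = 0
  height(34) = 1 + max(0, -1) = 1
  height(30) = 1 + max(0, 1) = 2
  height(40) = 1 + max(-1, -1) = 0
  height(43) = 1 + max(0, -1) = 1
  height(37) = 1 + max(2, 1) = 3
  height(45) = 1 + max(3, -1) = 4
  height(47) = 1 + max(4, -1) = 5
  height(48) = 1 + max(5, -1) = 6
  height(25) = 1 + max(-1, 6) = 7
  height(15) = 1 + max(-1, 7) = 8
Height = 8


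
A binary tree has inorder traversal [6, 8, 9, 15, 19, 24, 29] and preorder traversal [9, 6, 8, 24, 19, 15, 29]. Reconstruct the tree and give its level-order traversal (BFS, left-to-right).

Inorder:  [6, 8, 9, 15, 19, 24, 29]
Preorder: [9, 6, 8, 24, 19, 15, 29]
Algorithm: preorder visits root first, so consume preorder in order;
for each root, split the current inorder slice at that value into
left-subtree inorder and right-subtree inorder, then recurse.
Recursive splits:
  root=9; inorder splits into left=[6, 8], right=[15, 19, 24, 29]
  root=6; inorder splits into left=[], right=[8]
  root=8; inorder splits into left=[], right=[]
  root=24; inorder splits into left=[15, 19], right=[29]
  root=19; inorder splits into left=[15], right=[]
  root=15; inorder splits into left=[], right=[]
  root=29; inorder splits into left=[], right=[]
Reconstructed level-order: [9, 6, 24, 8, 19, 29, 15]


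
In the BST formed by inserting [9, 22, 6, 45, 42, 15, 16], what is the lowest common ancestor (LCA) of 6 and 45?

Tree insertion order: [9, 22, 6, 45, 42, 15, 16]
Tree (level-order array): [9, 6, 22, None, None, 15, 45, None, 16, 42]
In a BST, the LCA of p=6, q=45 is the first node v on the
root-to-leaf path with p <= v <= q (go left if both < v, right if both > v).
Walk from root:
  at 9: 6 <= 9 <= 45, this is the LCA
LCA = 9


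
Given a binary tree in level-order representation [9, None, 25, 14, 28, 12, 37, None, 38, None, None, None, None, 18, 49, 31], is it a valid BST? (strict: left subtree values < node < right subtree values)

Level-order array: [9, None, 25, 14, 28, 12, 37, None, 38, None, None, None, None, 18, 49, 31]
Validate using subtree bounds (lo, hi): at each node, require lo < value < hi,
then recurse left with hi=value and right with lo=value.
Preorder trace (stopping at first violation):
  at node 9 with bounds (-inf, +inf): OK
  at node 25 with bounds (9, +inf): OK
  at node 14 with bounds (9, 25): OK
  at node 12 with bounds (9, 14): OK
  at node 37 with bounds (14, 25): VIOLATION
Node 37 violates its bound: not (14 < 37 < 25).
Result: Not a valid BST


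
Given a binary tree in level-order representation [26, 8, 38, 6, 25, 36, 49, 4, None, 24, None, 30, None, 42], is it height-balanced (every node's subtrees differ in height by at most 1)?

Tree (level-order array): [26, 8, 38, 6, 25, 36, 49, 4, None, 24, None, 30, None, 42]
Definition: a tree is height-balanced if, at every node, |h(left) - h(right)| <= 1 (empty subtree has height -1).
Bottom-up per-node check:
  node 4: h_left=-1, h_right=-1, diff=0 [OK], height=0
  node 6: h_left=0, h_right=-1, diff=1 [OK], height=1
  node 24: h_left=-1, h_right=-1, diff=0 [OK], height=0
  node 25: h_left=0, h_right=-1, diff=1 [OK], height=1
  node 8: h_left=1, h_right=1, diff=0 [OK], height=2
  node 30: h_left=-1, h_right=-1, diff=0 [OK], height=0
  node 36: h_left=0, h_right=-1, diff=1 [OK], height=1
  node 42: h_left=-1, h_right=-1, diff=0 [OK], height=0
  node 49: h_left=0, h_right=-1, diff=1 [OK], height=1
  node 38: h_left=1, h_right=1, diff=0 [OK], height=2
  node 26: h_left=2, h_right=2, diff=0 [OK], height=3
All nodes satisfy the balance condition.
Result: Balanced


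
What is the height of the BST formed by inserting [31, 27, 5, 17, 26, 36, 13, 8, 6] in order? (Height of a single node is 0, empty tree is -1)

Insertion order: [31, 27, 5, 17, 26, 36, 13, 8, 6]
Tree (level-order array): [31, 27, 36, 5, None, None, None, None, 17, 13, 26, 8, None, None, None, 6]
Compute height bottom-up (empty subtree = -1):
  height(6) = 1 + max(-1, -1) = 0
  height(8) = 1 + max(0, -1) = 1
  height(13) = 1 + max(1, -1) = 2
  height(26) = 1 + max(-1, -1) = 0
  height(17) = 1 + max(2, 0) = 3
  height(5) = 1 + max(-1, 3) = 4
  height(27) = 1 + max(4, -1) = 5
  height(36) = 1 + max(-1, -1) = 0
  height(31) = 1 + max(5, 0) = 6
Height = 6


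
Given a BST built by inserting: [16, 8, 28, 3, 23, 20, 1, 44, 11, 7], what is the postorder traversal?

Tree insertion order: [16, 8, 28, 3, 23, 20, 1, 44, 11, 7]
Tree (level-order array): [16, 8, 28, 3, 11, 23, 44, 1, 7, None, None, 20]
Postorder traversal: [1, 7, 3, 11, 8, 20, 23, 44, 28, 16]


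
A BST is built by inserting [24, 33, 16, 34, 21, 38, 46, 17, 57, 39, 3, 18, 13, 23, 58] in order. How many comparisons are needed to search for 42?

Search path for 42: 24 -> 33 -> 34 -> 38 -> 46 -> 39
Found: False
Comparisons: 6


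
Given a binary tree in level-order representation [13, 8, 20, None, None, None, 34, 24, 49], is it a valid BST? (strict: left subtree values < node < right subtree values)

Level-order array: [13, 8, 20, None, None, None, 34, 24, 49]
Validate using subtree bounds (lo, hi): at each node, require lo < value < hi,
then recurse left with hi=value and right with lo=value.
Preorder trace (stopping at first violation):
  at node 13 with bounds (-inf, +inf): OK
  at node 8 with bounds (-inf, 13): OK
  at node 20 with bounds (13, +inf): OK
  at node 34 with bounds (20, +inf): OK
  at node 24 with bounds (20, 34): OK
  at node 49 with bounds (34, +inf): OK
No violation found at any node.
Result: Valid BST


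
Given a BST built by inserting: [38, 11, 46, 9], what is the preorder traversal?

Tree insertion order: [38, 11, 46, 9]
Tree (level-order array): [38, 11, 46, 9]
Preorder traversal: [38, 11, 9, 46]


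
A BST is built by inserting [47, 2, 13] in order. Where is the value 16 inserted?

Starting tree (level order): [47, 2, None, None, 13]
Insertion path: 47 -> 2 -> 13
Result: insert 16 as right child of 13
Final tree (level order): [47, 2, None, None, 13, None, 16]


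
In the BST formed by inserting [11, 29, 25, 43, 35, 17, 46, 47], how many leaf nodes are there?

Tree built from: [11, 29, 25, 43, 35, 17, 46, 47]
Tree (level-order array): [11, None, 29, 25, 43, 17, None, 35, 46, None, None, None, None, None, 47]
Rule: A leaf has 0 children.
Per-node child counts:
  node 11: 1 child(ren)
  node 29: 2 child(ren)
  node 25: 1 child(ren)
  node 17: 0 child(ren)
  node 43: 2 child(ren)
  node 35: 0 child(ren)
  node 46: 1 child(ren)
  node 47: 0 child(ren)
Matching nodes: [17, 35, 47]
Count of leaf nodes: 3


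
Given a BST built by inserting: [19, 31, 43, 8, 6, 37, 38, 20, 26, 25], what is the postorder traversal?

Tree insertion order: [19, 31, 43, 8, 6, 37, 38, 20, 26, 25]
Tree (level-order array): [19, 8, 31, 6, None, 20, 43, None, None, None, 26, 37, None, 25, None, None, 38]
Postorder traversal: [6, 8, 25, 26, 20, 38, 37, 43, 31, 19]
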